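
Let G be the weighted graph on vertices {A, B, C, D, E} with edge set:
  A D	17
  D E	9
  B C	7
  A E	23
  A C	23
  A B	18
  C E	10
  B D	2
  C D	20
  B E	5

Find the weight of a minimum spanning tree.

Kruskal's algorithm — process edges by increasing weight (ties by edge label):
B D (2): add. Components now {A} {B,D} {C} {E}
B E (5): add. Components now {A} {B,D,E} {C}
B C (7): add. Components now {A} {B,C,D,E}
D E (9): skip — D and E already connected.
C E (10): skip — C and E already connected.
A D (17): add. Components now {A,B,C,D,E}
MST edges: B D, B E, B C, A D; total weight 2+5+7+17 = 31.

31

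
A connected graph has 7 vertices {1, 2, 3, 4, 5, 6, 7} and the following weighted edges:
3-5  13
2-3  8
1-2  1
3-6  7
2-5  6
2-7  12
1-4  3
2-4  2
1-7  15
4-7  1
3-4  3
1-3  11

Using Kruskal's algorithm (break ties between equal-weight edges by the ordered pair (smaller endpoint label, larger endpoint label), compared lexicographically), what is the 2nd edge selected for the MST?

4-7

Kruskal's algorithm — process edges by increasing weight (ties by edge label):
1-2 (1): add. Components now {1,2} {3} {4} {5} {6} {7}
4-7 (1): add. Components now {1,2} {3} {4,7} {5} {6}
2-4 (2): add. Components now {1,2,4,7} {3} {5} {6}
1-4 (3): skip — 1 and 4 already connected.
3-4 (3): add. Components now {1,2,3,4,7} {5} {6}
2-5 (6): add. Components now {1,2,3,4,5,7} {6}
3-6 (7): add. Components now {1,2,3,4,5,6,7}
The 2nd edge added is 4-7.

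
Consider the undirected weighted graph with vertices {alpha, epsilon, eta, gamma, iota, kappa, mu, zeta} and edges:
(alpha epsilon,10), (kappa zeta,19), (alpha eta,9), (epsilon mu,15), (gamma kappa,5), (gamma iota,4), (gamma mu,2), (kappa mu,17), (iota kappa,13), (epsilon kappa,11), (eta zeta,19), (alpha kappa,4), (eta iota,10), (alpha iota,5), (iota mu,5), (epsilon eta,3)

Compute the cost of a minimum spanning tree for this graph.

46

Prim's algorithm from gamma:
Step 1: cheapest edge leaving the tree is gamma mu (2); add mu.
Step 2: cheapest edge leaving the tree is gamma iota (4); add iota.
Step 3: cheapest edge leaving the tree is alpha iota (5); add alpha.
Step 4: cheapest edge leaving the tree is alpha kappa (4); add kappa.
Step 5: cheapest edge leaving the tree is alpha eta (9); add eta.
Step 6: cheapest edge leaving the tree is epsilon eta (3); add epsilon.
Step 7: cheapest edge leaving the tree is eta zeta (19); add zeta.
MST edges: gamma mu, gamma iota, alpha iota, alpha kappa, alpha eta, epsilon eta, eta zeta; total weight 2+4+5+4+9+3+19 = 46.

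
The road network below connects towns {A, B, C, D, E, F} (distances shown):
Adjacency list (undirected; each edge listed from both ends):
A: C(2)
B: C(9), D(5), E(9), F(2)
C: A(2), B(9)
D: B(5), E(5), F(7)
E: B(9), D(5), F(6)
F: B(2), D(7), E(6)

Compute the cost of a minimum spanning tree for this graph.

Kruskal's algorithm — process edges by increasing weight (ties by edge label):
A C (2): add. Components now {A,C} {B} {D} {E} {F}
B F (2): add. Components now {A,C} {B,F} {D} {E}
B D (5): add. Components now {A,C} {B,D,F} {E}
D E (5): add. Components now {A,C} {B,D,E,F}
E F (6): skip — E and F already connected.
D F (7): skip — D and F already connected.
B C (9): add. Components now {A,B,C,D,E,F}
MST edges: A C, B F, B D, D E, B C; total weight 2+2+5+5+9 = 23.

23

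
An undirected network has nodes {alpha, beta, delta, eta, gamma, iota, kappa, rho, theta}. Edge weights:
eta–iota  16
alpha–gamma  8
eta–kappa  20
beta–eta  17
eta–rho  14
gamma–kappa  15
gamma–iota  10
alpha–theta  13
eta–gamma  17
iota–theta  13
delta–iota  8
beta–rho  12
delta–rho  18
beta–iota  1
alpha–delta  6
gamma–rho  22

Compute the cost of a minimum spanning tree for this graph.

Prim's algorithm from kappa:
Step 1: cheapest edge leaving the tree is gamma–kappa (15); add gamma.
Step 2: cheapest edge leaving the tree is alpha–gamma (8); add alpha.
Step 3: cheapest edge leaving the tree is alpha–delta (6); add delta.
Step 4: cheapest edge leaving the tree is delta–iota (8); add iota.
Step 5: cheapest edge leaving the tree is beta–iota (1); add beta.
Step 6: cheapest edge leaving the tree is beta–rho (12); add rho.
Step 7: cheapest edge leaving the tree is alpha–theta (13); add theta.
Step 8: cheapest edge leaving the tree is eta–rho (14); add eta.
MST edges: gamma–kappa, alpha–gamma, alpha–delta, delta–iota, beta–iota, beta–rho, alpha–theta, eta–rho; total weight 15+8+6+8+1+12+13+14 = 77.

77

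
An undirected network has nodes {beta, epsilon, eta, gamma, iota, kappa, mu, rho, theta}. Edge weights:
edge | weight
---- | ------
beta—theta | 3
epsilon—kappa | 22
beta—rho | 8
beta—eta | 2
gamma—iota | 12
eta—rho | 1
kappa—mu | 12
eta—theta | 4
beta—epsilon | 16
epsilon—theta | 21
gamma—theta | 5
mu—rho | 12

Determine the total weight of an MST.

63

Sort edges by weight, then run Kruskal:
eta—rho (1): add — endpoints in different components.
beta—eta (2): add — endpoints in different components.
beta—theta (3): add — endpoints in different components.
eta—theta (4): skip — eta and theta already connected.
gamma—theta (5): add — endpoints in different components.
beta—rho (8): skip — rho and beta already connected.
gamma—iota (12): add — endpoints in different components.
kappa—mu (12): add — endpoints in different components.
mu—rho (12): add — endpoints in different components.
beta—epsilon (16): add — endpoints in different components.
MST edges: eta—rho, beta—eta, beta—theta, gamma—theta, gamma—iota, kappa—mu, mu—rho, beta—epsilon; total weight 1+2+3+5+12+12+12+16 = 63.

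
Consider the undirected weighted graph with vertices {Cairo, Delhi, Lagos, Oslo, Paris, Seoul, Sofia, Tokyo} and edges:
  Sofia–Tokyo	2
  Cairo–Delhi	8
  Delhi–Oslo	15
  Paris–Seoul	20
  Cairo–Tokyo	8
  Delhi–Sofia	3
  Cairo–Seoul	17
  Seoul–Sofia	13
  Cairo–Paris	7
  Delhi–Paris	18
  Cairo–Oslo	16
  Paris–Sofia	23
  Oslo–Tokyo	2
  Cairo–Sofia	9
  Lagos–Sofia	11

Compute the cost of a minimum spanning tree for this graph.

46

Sort edges by weight, then run Kruskal:
Oslo–Tokyo (2): add — endpoints in different components.
Sofia–Tokyo (2): add — endpoints in different components.
Delhi–Sofia (3): add — endpoints in different components.
Cairo–Paris (7): add — endpoints in different components.
Cairo–Delhi (8): add — endpoints in different components.
Cairo–Tokyo (8): skip — Cairo and Tokyo already connected.
Cairo–Sofia (9): skip — Cairo and Sofia already connected.
Lagos–Sofia (11): add — endpoints in different components.
Seoul–Sofia (13): add — endpoints in different components.
MST edges: Oslo–Tokyo, Sofia–Tokyo, Delhi–Sofia, Cairo–Paris, Cairo–Delhi, Lagos–Sofia, Seoul–Sofia; total weight 2+2+3+7+8+11+13 = 46.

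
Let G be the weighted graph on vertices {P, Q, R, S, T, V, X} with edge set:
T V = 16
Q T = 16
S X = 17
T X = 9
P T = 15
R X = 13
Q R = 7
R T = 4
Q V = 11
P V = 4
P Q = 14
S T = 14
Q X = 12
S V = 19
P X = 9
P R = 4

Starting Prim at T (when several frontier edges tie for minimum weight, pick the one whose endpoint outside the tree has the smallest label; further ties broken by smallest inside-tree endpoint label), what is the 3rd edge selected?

Grow the tree from T using Prim:
Step 1: cheapest edge leaving the tree is R T (4); add R.
Step 2: cheapest edge leaving the tree is P R (4); add P.
Step 3: cheapest edge leaving the tree is P V (4); add V.
Step 4: cheapest edge leaving the tree is Q R (7); add Q.
Step 5: cheapest edge leaving the tree is P X (9); add X.
Step 6: cheapest edge leaving the tree is S T (14); add S.
The 3rd edge added is P V.

P-V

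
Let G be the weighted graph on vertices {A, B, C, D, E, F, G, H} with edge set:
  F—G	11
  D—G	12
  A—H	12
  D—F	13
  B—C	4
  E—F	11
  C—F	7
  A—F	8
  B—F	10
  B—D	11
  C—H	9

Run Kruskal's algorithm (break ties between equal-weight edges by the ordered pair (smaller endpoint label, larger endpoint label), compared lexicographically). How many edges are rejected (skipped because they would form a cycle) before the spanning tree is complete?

Kruskal's algorithm — process edges by increasing weight (ties by edge label):
B—C (4): add — endpoints in different components.
C—F (7): add — endpoints in different components.
A—F (8): add — endpoints in different components.
C—H (9): add — endpoints in different components.
B—F (10): skip — B and F already connected.
B—D (11): add — endpoints in different components.
E—F (11): add — endpoints in different components.
F—G (11): add — endpoints in different components.
Edges rejected before the tree was complete: 1.

1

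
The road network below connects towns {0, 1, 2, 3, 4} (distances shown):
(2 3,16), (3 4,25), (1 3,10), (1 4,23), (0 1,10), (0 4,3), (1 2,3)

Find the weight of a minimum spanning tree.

Kruskal's algorithm — process edges by increasing weight (ties by edge label):
0 4 (3): add. Components now {0,4} {1} {2} {3}
1 2 (3): add. Components now {0,4} {1,2} {3}
0 1 (10): add. Components now {0,1,2,4} {3}
1 3 (10): add. Components now {0,1,2,3,4}
MST edges: 0 4, 1 2, 0 1, 1 3; total weight 3+3+10+10 = 26.

26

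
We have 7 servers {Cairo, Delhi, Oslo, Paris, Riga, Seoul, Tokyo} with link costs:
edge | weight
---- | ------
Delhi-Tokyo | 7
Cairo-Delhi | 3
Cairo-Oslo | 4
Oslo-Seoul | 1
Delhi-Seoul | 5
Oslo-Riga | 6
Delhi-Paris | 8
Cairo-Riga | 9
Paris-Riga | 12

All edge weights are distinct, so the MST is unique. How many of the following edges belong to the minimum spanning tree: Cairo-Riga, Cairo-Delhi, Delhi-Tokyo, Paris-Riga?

2

Kruskal's algorithm — process edges by increasing weight (ties by edge label):
Oslo-Seoul (1): add. Components now {Cairo} {Paris} {Delhi} {Oslo,Seoul} {Tokyo} {Riga}
Cairo-Delhi (3): add. Components now {Cairo,Delhi} {Paris} {Oslo,Seoul} {Tokyo} {Riga}
Cairo-Oslo (4): add. Components now {Cairo,Delhi,Oslo,Seoul} {Paris} {Tokyo} {Riga}
Delhi-Seoul (5): skip — Delhi and Seoul already connected.
Oslo-Riga (6): add. Components now {Cairo,Delhi,Oslo,Riga,Seoul} {Paris} {Tokyo}
Delhi-Tokyo (7): add. Components now {Cairo,Delhi,Oslo,Riga,Seoul,Tokyo} {Paris}
Delhi-Paris (8): add. Components now {Cairo,Delhi,Oslo,Paris,Riga,Seoul,Tokyo}
MST edge set: {Oslo-Seoul, Cairo-Delhi, Cairo-Oslo, Oslo-Riga, Delhi-Tokyo, Delhi-Paris}.
Of the listed edges, {Cairo-Delhi, Delhi-Tokyo} are in the MST → 2.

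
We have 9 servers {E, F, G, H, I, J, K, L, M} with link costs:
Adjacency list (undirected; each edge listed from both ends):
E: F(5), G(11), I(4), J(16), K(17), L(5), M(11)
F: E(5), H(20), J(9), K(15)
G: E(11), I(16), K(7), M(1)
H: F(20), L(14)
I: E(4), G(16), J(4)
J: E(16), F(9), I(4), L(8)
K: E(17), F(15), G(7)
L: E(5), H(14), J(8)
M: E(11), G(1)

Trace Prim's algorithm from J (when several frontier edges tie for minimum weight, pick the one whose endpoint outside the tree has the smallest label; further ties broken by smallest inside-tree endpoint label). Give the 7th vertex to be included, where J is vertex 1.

Grow the tree from J using Prim:
Step 1: cheapest edge leaving the tree is I—J (4); add I.
Step 2: cheapest edge leaving the tree is E—I (4); add E.
Step 3: cheapest edge leaving the tree is E—F (5); add F.
Step 4: cheapest edge leaving the tree is E—L (5); add L.
Step 5: cheapest edge leaving the tree is E—G (11); add G.
Step 6: cheapest edge leaving the tree is G—M (1); add M.
Step 7: cheapest edge leaving the tree is G—K (7); add K.
Step 8: cheapest edge leaving the tree is H—L (14); add H.
Vertex order: J, I, E, F, L, G, M, K, H. The 7th vertex is M.

M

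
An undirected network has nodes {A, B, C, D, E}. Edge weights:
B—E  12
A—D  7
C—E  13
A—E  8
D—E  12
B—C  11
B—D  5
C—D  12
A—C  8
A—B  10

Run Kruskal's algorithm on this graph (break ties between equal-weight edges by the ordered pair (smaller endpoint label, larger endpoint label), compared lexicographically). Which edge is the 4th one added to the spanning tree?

A-E

Kruskal: consider edges lightest-first.
B—D (5): add — endpoints in different components.
A—D (7): add — endpoints in different components.
A—C (8): add — endpoints in different components.
A—E (8): add — endpoints in different components.
The 4th edge added is A—E.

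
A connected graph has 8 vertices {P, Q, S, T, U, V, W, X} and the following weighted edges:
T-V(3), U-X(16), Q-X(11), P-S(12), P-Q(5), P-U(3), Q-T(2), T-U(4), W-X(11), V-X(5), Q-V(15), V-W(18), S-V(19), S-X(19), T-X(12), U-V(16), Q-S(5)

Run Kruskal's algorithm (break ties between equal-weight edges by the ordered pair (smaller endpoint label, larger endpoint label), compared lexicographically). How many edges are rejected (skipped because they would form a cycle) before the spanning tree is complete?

Kruskal: consider edges lightest-first.
Q-T (2): add — endpoints in different components.
P-U (3): add — endpoints in different components.
T-V (3): add — endpoints in different components.
T-U (4): add — endpoints in different components.
P-Q (5): skip — Q and P already connected.
Q-S (5): add — endpoints in different components.
V-X (5): add — endpoints in different components.
Q-X (11): skip — Q and X already connected.
W-X (11): add — endpoints in different components.
Edges rejected before the tree was complete: 2.

2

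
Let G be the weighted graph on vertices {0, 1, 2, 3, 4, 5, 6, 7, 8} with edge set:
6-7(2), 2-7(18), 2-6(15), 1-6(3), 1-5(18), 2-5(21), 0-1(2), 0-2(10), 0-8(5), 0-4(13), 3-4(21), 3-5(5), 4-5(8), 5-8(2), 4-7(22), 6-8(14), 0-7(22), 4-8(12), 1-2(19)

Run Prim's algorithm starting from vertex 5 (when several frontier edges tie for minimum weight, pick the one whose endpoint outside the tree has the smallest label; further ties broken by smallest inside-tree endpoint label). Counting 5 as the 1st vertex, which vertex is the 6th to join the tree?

7

Prim's algorithm from 5:
Step 1: cheapest edge leaving the tree is 5-8 (2); add 8.
Step 2: cheapest edge leaving the tree is 0-8 (5); add 0.
Step 3: cheapest edge leaving the tree is 0-1 (2); add 1.
Step 4: cheapest edge leaving the tree is 1-6 (3); add 6.
Step 5: cheapest edge leaving the tree is 6-7 (2); add 7.
Step 6: cheapest edge leaving the tree is 3-5 (5); add 3.
Step 7: cheapest edge leaving the tree is 4-5 (8); add 4.
Step 8: cheapest edge leaving the tree is 0-2 (10); add 2.
Vertex order: 5, 8, 0, 1, 6, 7, 3, 4, 2. The 6th vertex is 7.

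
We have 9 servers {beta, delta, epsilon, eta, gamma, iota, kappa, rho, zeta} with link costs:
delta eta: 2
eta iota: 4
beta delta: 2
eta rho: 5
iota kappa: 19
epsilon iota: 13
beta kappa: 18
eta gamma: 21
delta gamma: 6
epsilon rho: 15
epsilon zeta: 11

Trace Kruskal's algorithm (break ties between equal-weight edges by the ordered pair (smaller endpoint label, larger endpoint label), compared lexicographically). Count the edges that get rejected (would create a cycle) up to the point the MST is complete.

1

Sort edges by weight, then run Kruskal:
beta delta (2): add — endpoints in different components.
delta eta (2): add — endpoints in different components.
eta iota (4): add — endpoints in different components.
eta rho (5): add — endpoints in different components.
delta gamma (6): add — endpoints in different components.
epsilon zeta (11): add — endpoints in different components.
epsilon iota (13): add — endpoints in different components.
epsilon rho (15): skip — rho and epsilon already connected.
beta kappa (18): add — endpoints in different components.
Edges rejected before the tree was complete: 1.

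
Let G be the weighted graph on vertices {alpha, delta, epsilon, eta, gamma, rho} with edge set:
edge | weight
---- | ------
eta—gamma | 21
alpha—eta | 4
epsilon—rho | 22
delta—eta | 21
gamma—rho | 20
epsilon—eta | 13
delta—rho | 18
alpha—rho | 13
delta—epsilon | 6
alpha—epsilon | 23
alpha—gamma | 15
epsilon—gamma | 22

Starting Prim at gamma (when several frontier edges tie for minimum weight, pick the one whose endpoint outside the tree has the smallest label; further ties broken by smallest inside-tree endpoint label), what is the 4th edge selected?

delta-epsilon

Prim, starting at gamma.
Step 1: cheapest edge leaving the tree is alpha—gamma (15); add alpha.
Step 2: cheapest edge leaving the tree is alpha—eta (4); add eta.
Step 3: cheapest edge leaving the tree is epsilon—eta (13); add epsilon.
Step 4: cheapest edge leaving the tree is delta—epsilon (6); add delta.
Step 5: cheapest edge leaving the tree is alpha—rho (13); add rho.
The 4th edge added is delta—epsilon.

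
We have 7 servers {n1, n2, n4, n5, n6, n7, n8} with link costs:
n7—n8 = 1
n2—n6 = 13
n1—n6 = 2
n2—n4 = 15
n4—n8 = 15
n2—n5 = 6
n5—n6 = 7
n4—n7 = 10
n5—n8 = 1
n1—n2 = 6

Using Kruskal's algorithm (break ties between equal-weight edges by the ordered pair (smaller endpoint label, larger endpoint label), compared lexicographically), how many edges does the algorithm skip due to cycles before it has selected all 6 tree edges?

Sort edges by weight, then run Kruskal:
n5—n8 (1): add — endpoints in different components.
n7—n8 (1): add — endpoints in different components.
n1—n6 (2): add — endpoints in different components.
n1—n2 (6): add — endpoints in different components.
n2—n5 (6): add — endpoints in different components.
n5—n6 (7): skip — n5 and n6 already connected.
n4—n7 (10): add — endpoints in different components.
Edges rejected before the tree was complete: 1.

1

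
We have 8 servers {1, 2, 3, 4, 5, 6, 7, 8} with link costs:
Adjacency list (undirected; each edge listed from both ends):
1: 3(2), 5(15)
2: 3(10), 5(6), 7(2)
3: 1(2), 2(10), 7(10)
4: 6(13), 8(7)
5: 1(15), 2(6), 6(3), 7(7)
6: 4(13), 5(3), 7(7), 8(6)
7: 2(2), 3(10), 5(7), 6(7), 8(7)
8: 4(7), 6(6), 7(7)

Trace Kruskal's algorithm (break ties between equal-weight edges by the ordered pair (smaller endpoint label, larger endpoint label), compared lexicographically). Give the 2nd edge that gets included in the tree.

2-7

Kruskal: consider edges lightest-first.
1—3 (2): add — endpoints in different components.
2—7 (2): add — endpoints in different components.
5—6 (3): add — endpoints in different components.
2—5 (6): add — endpoints in different components.
6—8 (6): add — endpoints in different components.
4—8 (7): add — endpoints in different components.
5—7 (7): skip — 5 and 7 already connected.
6—7 (7): skip — 6 and 7 already connected.
7—8 (7): skip — 7 and 8 already connected.
2—3 (10): add — endpoints in different components.
The 2nd edge added is 2—7.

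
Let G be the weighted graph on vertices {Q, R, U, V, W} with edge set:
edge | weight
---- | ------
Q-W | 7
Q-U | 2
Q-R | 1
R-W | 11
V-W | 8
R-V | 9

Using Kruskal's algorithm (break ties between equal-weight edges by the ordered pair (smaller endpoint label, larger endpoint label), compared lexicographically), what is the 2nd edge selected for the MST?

Kruskal: consider edges lightest-first.
Q-R (1): add — endpoints in different components.
Q-U (2): add — endpoints in different components.
Q-W (7): add — endpoints in different components.
V-W (8): add — endpoints in different components.
The 2nd edge added is Q-U.

Q-U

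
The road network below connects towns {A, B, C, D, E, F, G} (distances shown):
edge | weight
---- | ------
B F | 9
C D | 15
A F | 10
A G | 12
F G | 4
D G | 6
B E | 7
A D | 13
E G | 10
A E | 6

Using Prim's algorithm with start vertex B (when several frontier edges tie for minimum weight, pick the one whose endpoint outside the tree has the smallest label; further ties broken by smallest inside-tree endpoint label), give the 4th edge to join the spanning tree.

Grow the tree from B using Prim:
Step 1: frontier [B E 7, B F 9] → take B E (7); add E.
Step 2: frontier [B F 9, A E 6, E G 10] → take A E (6); add A.
Step 3: frontier [A F 10, A G 12, A D 13, B F 9, E G 10] → take B F (9); add F.
Step 4: frontier [A G 12, A D 13, E G 10, F G 4] → take F G (4); add G.
Step 5: frontier [A D 13, D G 6] → take D G (6); add D.
Step 6: frontier [C D 15] → take C D (15); add C.
The 4th edge added is F G.

F-G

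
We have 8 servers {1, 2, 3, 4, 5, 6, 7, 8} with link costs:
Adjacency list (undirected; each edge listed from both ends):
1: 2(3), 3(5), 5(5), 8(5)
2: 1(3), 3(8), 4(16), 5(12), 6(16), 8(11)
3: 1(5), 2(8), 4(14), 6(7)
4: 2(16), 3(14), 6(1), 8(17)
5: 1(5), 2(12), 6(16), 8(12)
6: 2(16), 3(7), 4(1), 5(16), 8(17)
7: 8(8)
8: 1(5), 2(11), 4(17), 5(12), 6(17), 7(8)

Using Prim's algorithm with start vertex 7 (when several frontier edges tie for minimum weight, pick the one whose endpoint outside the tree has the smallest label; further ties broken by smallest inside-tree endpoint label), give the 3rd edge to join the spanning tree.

Prim, starting at 7.
Step 1: cheapest edge leaving the tree is 7 8 (8); add 8.
Step 2: cheapest edge leaving the tree is 1 8 (5); add 1.
Step 3: cheapest edge leaving the tree is 1 2 (3); add 2.
Step 4: cheapest edge leaving the tree is 1 3 (5); add 3.
Step 5: cheapest edge leaving the tree is 1 5 (5); add 5.
Step 6: cheapest edge leaving the tree is 3 6 (7); add 6.
Step 7: cheapest edge leaving the tree is 4 6 (1); add 4.
The 3rd edge added is 1 2.

1-2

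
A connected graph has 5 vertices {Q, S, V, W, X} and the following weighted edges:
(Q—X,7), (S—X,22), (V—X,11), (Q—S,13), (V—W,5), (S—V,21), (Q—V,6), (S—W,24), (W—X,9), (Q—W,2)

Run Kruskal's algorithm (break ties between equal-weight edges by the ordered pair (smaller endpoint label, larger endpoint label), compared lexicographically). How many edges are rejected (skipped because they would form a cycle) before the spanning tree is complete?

Kruskal: consider edges lightest-first.
Q—W (2): add — endpoints in different components.
V—W (5): add — endpoints in different components.
Q—V (6): skip — V and Q already connected.
Q—X (7): add — endpoints in different components.
W—X (9): skip — X and W already connected.
V—X (11): skip — V and X already connected.
Q—S (13): add — endpoints in different components.
Edges rejected before the tree was complete: 3.

3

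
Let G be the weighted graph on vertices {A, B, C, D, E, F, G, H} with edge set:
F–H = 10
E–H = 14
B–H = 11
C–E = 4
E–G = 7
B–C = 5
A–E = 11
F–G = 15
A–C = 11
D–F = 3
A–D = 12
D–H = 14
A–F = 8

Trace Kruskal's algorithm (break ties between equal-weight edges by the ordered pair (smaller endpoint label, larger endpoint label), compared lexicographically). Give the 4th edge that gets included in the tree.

Kruskal's algorithm — process edges by increasing weight (ties by edge label):
D–F (3): add — endpoints in different components.
C–E (4): add — endpoints in different components.
B–C (5): add — endpoints in different components.
E–G (7): add — endpoints in different components.
A–F (8): add — endpoints in different components.
F–H (10): add — endpoints in different components.
A–C (11): add — endpoints in different components.
The 4th edge added is E–G.

E-G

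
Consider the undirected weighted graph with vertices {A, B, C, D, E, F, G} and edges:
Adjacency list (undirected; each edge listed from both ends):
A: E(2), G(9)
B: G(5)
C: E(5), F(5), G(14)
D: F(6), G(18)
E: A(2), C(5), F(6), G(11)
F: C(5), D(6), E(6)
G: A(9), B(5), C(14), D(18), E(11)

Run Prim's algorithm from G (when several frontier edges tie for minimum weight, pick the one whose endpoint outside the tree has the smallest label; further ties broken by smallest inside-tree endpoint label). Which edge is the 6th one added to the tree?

D-F

Prim's algorithm from G:
Step 1: frontier [B—G 5, A—G 9, E—G 11, C—G 14, D—G 18] → take B—G (5); add B.
Step 2: frontier [A—G 9, E—G 11, C—G 14, D—G 18] → take A—G (9); add A.
Step 3: frontier [A—E 2, E—G 11, C—G 14, D—G 18] → take A—E (2); add E.
Step 4: frontier [C—E 5, E—F 6, C—G 14, D—G 18] → take C—E (5); add C.
Step 5: frontier [C—F 5, E—F 6, D—G 18] → take C—F (5); add F.
Step 6: frontier [D—F 6, D—G 18] → take D—F (6); add D.
The 6th edge added is D—F.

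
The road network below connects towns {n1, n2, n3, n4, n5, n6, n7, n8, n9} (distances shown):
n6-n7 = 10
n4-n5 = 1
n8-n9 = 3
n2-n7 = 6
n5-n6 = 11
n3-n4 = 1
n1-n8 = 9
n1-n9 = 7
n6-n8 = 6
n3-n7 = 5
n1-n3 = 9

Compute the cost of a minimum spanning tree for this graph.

38

Prim's algorithm from n4:
Step 1: frontier [n3-n4 1, n4-n5 1] → take n3-n4 (1); add n3.
Step 2: frontier [n3-n7 5, n1-n3 9, n4-n5 1] → take n4-n5 (1); add n5.
Step 3: frontier [n3-n7 5, n1-n3 9, n5-n6 11] → take n3-n7 (5); add n7.
Step 4: frontier [n1-n3 9, n5-n6 11, n2-n7 6, n6-n7 10] → take n2-n7 (6); add n2.
Step 5: frontier [n1-n3 9, n5-n6 11, n6-n7 10] → take n1-n3 (9); add n1.
Step 6: frontier [n1-n9 7, n1-n8 9, n5-n6 11, n6-n7 10] → take n1-n9 (7); add n9.
Step 7: frontier [n1-n8 9, n5-n6 11, n6-n7 10, n8-n9 3] → take n8-n9 (3); add n8.
Step 8: frontier [n5-n6 11, n6-n7 10, n6-n8 6] → take n6-n8 (6); add n6.
MST edges: n3-n4, n4-n5, n3-n7, n2-n7, n1-n3, n1-n9, n8-n9, n6-n8; total weight 1+1+5+6+9+7+3+6 = 38.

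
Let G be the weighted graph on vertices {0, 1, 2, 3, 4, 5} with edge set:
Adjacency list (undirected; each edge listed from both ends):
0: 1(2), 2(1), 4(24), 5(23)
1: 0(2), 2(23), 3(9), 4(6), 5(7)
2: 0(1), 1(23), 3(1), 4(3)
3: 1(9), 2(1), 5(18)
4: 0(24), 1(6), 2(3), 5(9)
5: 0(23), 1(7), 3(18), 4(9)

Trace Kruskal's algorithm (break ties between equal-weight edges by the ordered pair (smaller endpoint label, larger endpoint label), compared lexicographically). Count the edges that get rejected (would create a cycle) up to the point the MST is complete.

Kruskal's algorithm — process edges by increasing weight (ties by edge label):
0 2 (1): add — endpoints in different components.
2 3 (1): add — endpoints in different components.
0 1 (2): add — endpoints in different components.
2 4 (3): add — endpoints in different components.
1 4 (6): skip — 1 and 4 already connected.
1 5 (7): add — endpoints in different components.
Edges rejected before the tree was complete: 1.

1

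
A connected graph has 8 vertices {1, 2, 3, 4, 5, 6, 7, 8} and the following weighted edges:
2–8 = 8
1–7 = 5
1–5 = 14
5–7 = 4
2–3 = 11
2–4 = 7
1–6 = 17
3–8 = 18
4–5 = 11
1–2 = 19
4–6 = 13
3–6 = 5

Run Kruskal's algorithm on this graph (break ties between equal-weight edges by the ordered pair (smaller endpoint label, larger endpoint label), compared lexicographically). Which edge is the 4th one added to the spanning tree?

Sort edges by weight, then run Kruskal:
5–7 (4): add — endpoints in different components.
1–7 (5): add — endpoints in different components.
3–6 (5): add — endpoints in different components.
2–4 (7): add — endpoints in different components.
2–8 (8): add — endpoints in different components.
2–3 (11): add — endpoints in different components.
4–5 (11): add — endpoints in different components.
The 4th edge added is 2–4.

2-4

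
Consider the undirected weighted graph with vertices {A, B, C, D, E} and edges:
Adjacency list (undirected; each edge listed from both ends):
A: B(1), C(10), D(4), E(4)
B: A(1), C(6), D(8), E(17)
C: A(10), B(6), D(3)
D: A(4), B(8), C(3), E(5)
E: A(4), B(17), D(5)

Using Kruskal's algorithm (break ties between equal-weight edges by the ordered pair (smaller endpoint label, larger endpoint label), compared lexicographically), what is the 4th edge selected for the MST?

Kruskal: consider edges lightest-first.
A—B (1): add. Components now {A,B} {C} {D} {E}
C—D (3): add. Components now {A,B} {C,D} {E}
A—D (4): add. Components now {A,B,C,D} {E}
A—E (4): add. Components now {A,B,C,D,E}
The 4th edge added is A—E.

A-E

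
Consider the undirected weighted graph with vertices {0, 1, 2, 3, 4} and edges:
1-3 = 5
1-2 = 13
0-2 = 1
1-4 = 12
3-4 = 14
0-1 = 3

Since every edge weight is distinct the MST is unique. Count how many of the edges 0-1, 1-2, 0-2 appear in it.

2

Kruskal: consider edges lightest-first.
0-2 (1): add. Components now {0,2} {1} {3} {4}
0-1 (3): add. Components now {0,1,2} {3} {4}
1-3 (5): add. Components now {0,1,2,3} {4}
1-4 (12): add. Components now {0,1,2,3,4}
MST edge set: {0-2, 0-1, 1-3, 1-4}.
Of the listed edges, {0-1, 0-2} are in the MST → 2.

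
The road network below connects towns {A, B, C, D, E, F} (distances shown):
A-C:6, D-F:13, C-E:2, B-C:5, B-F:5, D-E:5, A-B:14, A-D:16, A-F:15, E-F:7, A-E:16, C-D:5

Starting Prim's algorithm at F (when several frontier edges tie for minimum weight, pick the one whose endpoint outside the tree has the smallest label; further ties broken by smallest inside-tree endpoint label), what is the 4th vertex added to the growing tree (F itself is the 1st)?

Grow the tree from F using Prim:
Step 1: frontier [B-F 5, E-F 7, D-F 13, A-F 15] → take B-F (5); add B.
Step 2: frontier [B-C 5, A-B 14, E-F 7, D-F 13, A-F 15] → take B-C (5); add C.
Step 3: frontier [A-B 14, C-E 2, C-D 5, A-C 6, E-F 7, D-F 13, A-F 15] → take C-E (2); add E.
Step 4: frontier [A-B 14, C-D 5, A-C 6, D-E 5, A-E 16, D-F 13, A-F 15] → take C-D (5); add D.
Step 5: frontier [A-B 14, A-C 6, A-D 16, A-E 16, A-F 15] → take A-C (6); add A.
Vertex order: F, B, C, E, D, A. The 4th vertex is E.

E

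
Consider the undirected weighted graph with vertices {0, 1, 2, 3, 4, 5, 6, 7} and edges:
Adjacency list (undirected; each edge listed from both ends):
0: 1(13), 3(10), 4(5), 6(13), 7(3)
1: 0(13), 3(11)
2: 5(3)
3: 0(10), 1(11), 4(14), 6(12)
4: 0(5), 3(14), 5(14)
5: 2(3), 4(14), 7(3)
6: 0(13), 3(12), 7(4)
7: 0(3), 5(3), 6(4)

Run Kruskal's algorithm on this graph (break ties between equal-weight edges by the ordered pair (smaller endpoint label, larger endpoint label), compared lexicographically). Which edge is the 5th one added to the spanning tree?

0-4

Sort edges by weight, then run Kruskal:
0-7 (3): add — endpoints in different components.
2-5 (3): add — endpoints in different components.
5-7 (3): add — endpoints in different components.
6-7 (4): add — endpoints in different components.
0-4 (5): add — endpoints in different components.
0-3 (10): add — endpoints in different components.
1-3 (11): add — endpoints in different components.
The 5th edge added is 0-4.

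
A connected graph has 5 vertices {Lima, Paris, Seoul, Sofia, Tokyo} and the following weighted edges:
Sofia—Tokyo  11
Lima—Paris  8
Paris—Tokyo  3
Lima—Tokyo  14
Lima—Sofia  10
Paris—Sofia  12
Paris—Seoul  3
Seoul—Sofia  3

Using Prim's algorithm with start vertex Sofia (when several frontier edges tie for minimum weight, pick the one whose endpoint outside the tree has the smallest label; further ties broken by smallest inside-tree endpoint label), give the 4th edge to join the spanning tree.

Lima-Paris

Prim, starting at Sofia.
Step 1: cheapest edge leaving the tree is Seoul—Sofia (3); add Seoul.
Step 2: cheapest edge leaving the tree is Paris—Seoul (3); add Paris.
Step 3: cheapest edge leaving the tree is Paris—Tokyo (3); add Tokyo.
Step 4: cheapest edge leaving the tree is Lima—Paris (8); add Lima.
The 4th edge added is Lima—Paris.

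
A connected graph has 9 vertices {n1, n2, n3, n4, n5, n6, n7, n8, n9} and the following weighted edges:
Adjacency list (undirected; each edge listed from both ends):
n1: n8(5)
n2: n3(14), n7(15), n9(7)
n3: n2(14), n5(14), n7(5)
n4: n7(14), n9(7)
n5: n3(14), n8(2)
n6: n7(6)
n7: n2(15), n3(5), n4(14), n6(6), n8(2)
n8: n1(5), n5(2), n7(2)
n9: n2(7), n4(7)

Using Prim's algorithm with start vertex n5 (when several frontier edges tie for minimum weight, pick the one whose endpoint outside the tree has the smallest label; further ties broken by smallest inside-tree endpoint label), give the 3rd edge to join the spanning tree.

n1-n8

Prim's algorithm from n5:
Step 1: frontier [n5-n8 2, n3-n5 14] → take n5-n8 (2); add n8.
Step 2: frontier [n3-n5 14, n7-n8 2, n1-n8 5] → take n7-n8 (2); add n7.
Step 3: frontier [n3-n5 14, n3-n7 5, n6-n7 6, n4-n7 14, n2-n7 15, n1-n8 5] → take n1-n8 (5); add n1.
Step 4: frontier [n3-n5 14, n3-n7 5, n6-n7 6, n4-n7 14, n2-n7 15] → take n3-n7 (5); add n3.
Step 5: frontier [n2-n3 14, n6-n7 6, n4-n7 14, n2-n7 15] → take n6-n7 (6); add n6.
Step 6: frontier [n2-n3 14, n4-n7 14, n2-n7 15] → take n2-n3 (14); add n2.
Step 7: frontier [n2-n9 7, n4-n7 14] → take n2-n9 (7); add n9.
Step 8: frontier [n4-n7 14, n4-n9 7] → take n4-n9 (7); add n4.
The 3rd edge added is n1-n8.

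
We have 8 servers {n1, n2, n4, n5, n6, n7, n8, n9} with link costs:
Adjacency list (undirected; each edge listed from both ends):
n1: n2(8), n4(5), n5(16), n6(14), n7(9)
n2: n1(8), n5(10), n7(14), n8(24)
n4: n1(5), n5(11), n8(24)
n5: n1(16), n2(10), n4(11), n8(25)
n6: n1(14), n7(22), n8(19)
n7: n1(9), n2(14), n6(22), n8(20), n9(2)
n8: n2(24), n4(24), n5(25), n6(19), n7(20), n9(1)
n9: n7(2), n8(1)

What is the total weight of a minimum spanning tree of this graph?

Grow the tree from n5 using Prim:
Step 1: cheapest edge leaving the tree is n2–n5 (10); add n2.
Step 2: cheapest edge leaving the tree is n1–n2 (8); add n1.
Step 3: cheapest edge leaving the tree is n1–n4 (5); add n4.
Step 4: cheapest edge leaving the tree is n1–n7 (9); add n7.
Step 5: cheapest edge leaving the tree is n7–n9 (2); add n9.
Step 6: cheapest edge leaving the tree is n8–n9 (1); add n8.
Step 7: cheapest edge leaving the tree is n1–n6 (14); add n6.
MST edges: n2–n5, n1–n2, n1–n4, n1–n7, n7–n9, n8–n9, n1–n6; total weight 10+8+5+9+2+1+14 = 49.

49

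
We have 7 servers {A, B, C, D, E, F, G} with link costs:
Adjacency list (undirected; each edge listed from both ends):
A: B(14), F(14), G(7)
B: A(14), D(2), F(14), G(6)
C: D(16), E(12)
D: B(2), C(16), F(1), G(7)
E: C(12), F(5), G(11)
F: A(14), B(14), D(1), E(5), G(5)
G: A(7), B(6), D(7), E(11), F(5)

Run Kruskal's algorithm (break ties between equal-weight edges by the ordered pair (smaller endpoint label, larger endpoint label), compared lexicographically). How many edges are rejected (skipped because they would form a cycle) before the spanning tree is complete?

3

Kruskal's algorithm — process edges by increasing weight (ties by edge label):
D F (1): add — endpoints in different components.
B D (2): add — endpoints in different components.
E F (5): add — endpoints in different components.
F G (5): add — endpoints in different components.
B G (6): skip — B and G already connected.
A G (7): add — endpoints in different components.
D G (7): skip — D and G already connected.
E G (11): skip — E and G already connected.
C E (12): add — endpoints in different components.
Edges rejected before the tree was complete: 3.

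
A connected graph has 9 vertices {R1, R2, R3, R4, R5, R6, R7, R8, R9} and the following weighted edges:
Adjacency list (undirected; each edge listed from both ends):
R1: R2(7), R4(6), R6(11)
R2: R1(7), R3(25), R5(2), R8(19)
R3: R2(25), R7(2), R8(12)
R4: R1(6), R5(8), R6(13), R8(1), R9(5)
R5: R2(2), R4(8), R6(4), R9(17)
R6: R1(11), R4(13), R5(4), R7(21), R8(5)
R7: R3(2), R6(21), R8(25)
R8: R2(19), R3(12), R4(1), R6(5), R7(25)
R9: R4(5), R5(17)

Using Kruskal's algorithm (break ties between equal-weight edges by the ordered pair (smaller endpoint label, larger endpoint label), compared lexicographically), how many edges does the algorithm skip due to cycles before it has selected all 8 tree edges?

3

Kruskal: consider edges lightest-first.
R4 R8 (1): add — endpoints in different components.
R2 R5 (2): add — endpoints in different components.
R3 R7 (2): add — endpoints in different components.
R5 R6 (4): add — endpoints in different components.
R4 R9 (5): add — endpoints in different components.
R6 R8 (5): add — endpoints in different components.
R1 R4 (6): add — endpoints in different components.
R1 R2 (7): skip — R1 and R2 already connected.
R4 R5 (8): skip — R5 and R4 already connected.
R1 R6 (11): skip — R6 and R1 already connected.
R3 R8 (12): add — endpoints in different components.
Edges rejected before the tree was complete: 3.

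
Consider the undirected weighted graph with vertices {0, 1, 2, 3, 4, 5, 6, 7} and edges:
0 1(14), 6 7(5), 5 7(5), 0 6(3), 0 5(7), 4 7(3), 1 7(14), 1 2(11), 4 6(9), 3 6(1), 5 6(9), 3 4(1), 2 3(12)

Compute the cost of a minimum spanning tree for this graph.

36

Kruskal: consider edges lightest-first.
3 4 (1): add — endpoints in different components.
3 6 (1): add — endpoints in different components.
0 6 (3): add — endpoints in different components.
4 7 (3): add — endpoints in different components.
5 7 (5): add — endpoints in different components.
6 7 (5): skip — 6 and 7 already connected.
0 5 (7): skip — 0 and 5 already connected.
4 6 (9): skip — 4 and 6 already connected.
5 6 (9): skip — 5 and 6 already connected.
1 2 (11): add — endpoints in different components.
2 3 (12): add — endpoints in different components.
MST edges: 3 4, 3 6, 0 6, 4 7, 5 7, 1 2, 2 3; total weight 1+1+3+3+5+11+12 = 36.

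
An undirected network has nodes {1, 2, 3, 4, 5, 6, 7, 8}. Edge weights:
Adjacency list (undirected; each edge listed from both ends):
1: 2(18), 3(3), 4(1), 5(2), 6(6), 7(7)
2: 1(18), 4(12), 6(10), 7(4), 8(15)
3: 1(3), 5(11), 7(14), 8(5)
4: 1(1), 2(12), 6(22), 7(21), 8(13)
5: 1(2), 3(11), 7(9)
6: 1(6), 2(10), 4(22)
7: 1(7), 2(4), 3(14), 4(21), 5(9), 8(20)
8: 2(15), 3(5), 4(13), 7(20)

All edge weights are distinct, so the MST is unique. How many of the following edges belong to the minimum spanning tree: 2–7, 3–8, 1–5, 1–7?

Kruskal's algorithm — process edges by increasing weight (ties by edge label):
1–4 (1): add — endpoints in different components.
1–5 (2): add — endpoints in different components.
1–3 (3): add — endpoints in different components.
2–7 (4): add — endpoints in different components.
3–8 (5): add — endpoints in different components.
1–6 (6): add — endpoints in different components.
1–7 (7): add — endpoints in different components.
MST edge set: {1–4, 1–5, 1–3, 2–7, 3–8, 1–6, 1–7}.
Of the listed edges, {2–7, 3–8, 1–5, 1–7} are in the MST → 4.

4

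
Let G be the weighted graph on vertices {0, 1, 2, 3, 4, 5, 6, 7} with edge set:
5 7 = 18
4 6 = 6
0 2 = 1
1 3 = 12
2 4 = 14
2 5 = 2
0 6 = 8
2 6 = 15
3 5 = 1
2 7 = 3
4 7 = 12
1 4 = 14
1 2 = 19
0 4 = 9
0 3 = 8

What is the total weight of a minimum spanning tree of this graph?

33

Sort edges by weight, then run Kruskal:
0 2 (1): add — endpoints in different components.
3 5 (1): add — endpoints in different components.
2 5 (2): add — endpoints in different components.
2 7 (3): add — endpoints in different components.
4 6 (6): add — endpoints in different components.
0 3 (8): skip — 0 and 3 already connected.
0 6 (8): add — endpoints in different components.
0 4 (9): skip — 0 and 4 already connected.
1 3 (12): add — endpoints in different components.
MST edges: 0 2, 3 5, 2 5, 2 7, 4 6, 0 6, 1 3; total weight 1+1+2+3+6+8+12 = 33.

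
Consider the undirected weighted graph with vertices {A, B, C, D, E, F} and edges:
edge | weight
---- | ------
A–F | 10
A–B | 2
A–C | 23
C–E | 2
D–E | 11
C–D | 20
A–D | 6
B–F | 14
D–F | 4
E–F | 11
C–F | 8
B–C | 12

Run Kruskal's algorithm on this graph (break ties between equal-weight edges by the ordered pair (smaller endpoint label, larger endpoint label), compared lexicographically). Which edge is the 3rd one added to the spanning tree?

D-F

Kruskal: consider edges lightest-first.
A–B (2): add. Components now {A,B} {C} {D} {E} {F}
C–E (2): add. Components now {A,B} {C,E} {D} {F}
D–F (4): add. Components now {A,B} {C,E} {D,F}
A–D (6): add. Components now {A,B,D,F} {C,E}
C–F (8): add. Components now {A,B,C,D,E,F}
The 3rd edge added is D–F.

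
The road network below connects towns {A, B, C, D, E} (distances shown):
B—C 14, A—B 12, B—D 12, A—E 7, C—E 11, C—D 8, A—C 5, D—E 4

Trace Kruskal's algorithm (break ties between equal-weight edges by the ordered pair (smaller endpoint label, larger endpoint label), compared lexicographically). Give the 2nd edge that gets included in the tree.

A-C

Kruskal: consider edges lightest-first.
D—E (4): add — endpoints in different components.
A—C (5): add — endpoints in different components.
A—E (7): add — endpoints in different components.
C—D (8): skip — C and D already connected.
C—E (11): skip — C and E already connected.
A—B (12): add — endpoints in different components.
The 2nd edge added is A—C.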